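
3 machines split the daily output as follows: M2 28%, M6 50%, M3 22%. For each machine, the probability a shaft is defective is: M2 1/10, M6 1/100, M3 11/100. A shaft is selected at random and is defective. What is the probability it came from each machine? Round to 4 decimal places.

By Bayes' rule, posterior ∝ prior × likelihood:
  M2: 0.28 × 0.1 = 0.028
  M6: 0.5 × 0.01 = 0.005
  M3: 0.22 × 0.11 = 0.0242
Normalizing constant = 0.0572.
P(M2 | defective) = 0.028/0.0572 ≈ 0.4895
P(M6 | defective) = 0.005/0.0572 ≈ 0.0874
P(M3 | defective) = 0.0242/0.0572 ≈ 0.4231
(Check: 0.4895+0.0874+0.4231 = 1.0000.)

M2 0.4895, M6 0.0874, M3 0.4231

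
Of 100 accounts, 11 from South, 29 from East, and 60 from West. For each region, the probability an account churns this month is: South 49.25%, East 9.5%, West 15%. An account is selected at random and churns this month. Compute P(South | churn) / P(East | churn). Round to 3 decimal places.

Unnormalized posteriors (prior × likelihood):
  South: 0.11 × 0.4925 = 0.054175
  East: 0.29 × 0.095 = 0.02755
  West: 0.6 × 0.15 = 0.09
Total = 0.171725.
The ratio is 0.054175 / 0.02755 (the normalizer cancels) = 1.966.

1.966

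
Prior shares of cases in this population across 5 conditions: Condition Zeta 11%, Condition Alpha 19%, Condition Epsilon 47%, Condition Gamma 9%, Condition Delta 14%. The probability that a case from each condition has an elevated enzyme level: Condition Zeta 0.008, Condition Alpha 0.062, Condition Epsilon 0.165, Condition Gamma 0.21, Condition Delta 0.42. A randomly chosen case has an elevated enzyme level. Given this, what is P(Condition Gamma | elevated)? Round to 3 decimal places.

Compute prior × likelihood for every hypothesis:
  Condition Zeta: 0.11 × 0.008 = 0.00088
  Condition Alpha: 0.19 × 0.062 = 0.01178
  Condition Epsilon: 0.47 × 0.165 = 0.07755
  Condition Gamma: 0.09 × 0.21 = 0.0189
  Condition Delta: 0.14 × 0.42 = 0.0588
Sum = 0.16791.
P(Condition Gamma | evidence) = 0.0189 / 0.16791 ≈ 0.113.

0.113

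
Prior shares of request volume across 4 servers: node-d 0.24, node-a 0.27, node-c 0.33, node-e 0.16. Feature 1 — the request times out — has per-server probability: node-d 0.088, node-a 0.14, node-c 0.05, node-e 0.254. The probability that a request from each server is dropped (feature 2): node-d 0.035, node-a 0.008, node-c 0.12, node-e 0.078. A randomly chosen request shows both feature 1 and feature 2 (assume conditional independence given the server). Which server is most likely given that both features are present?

Unnormalized posteriors (prior × likelihood):
  node-d: 0.24 × 0.088 × 0.035 = 0.0007392
  node-a: 0.27 × 0.14 × 0.008 = 0.0003024
  node-c: 0.33 × 0.05 × 0.12 = 0.00198
  node-e: 0.16 × 0.254 × 0.078 = 0.00316992
Sum = 0.00619152.
Largest term belongs to node-e, so node-e is most probable.

node-e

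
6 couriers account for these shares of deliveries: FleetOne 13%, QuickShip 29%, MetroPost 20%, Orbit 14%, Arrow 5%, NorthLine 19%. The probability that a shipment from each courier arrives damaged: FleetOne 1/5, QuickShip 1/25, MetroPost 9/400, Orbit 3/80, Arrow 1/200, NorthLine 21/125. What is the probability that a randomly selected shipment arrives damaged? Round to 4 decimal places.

Prior × likelihood for each hypothesis:
  FleetOne: 0.13 × 0.2 = 0.026
  QuickShip: 0.29 × 0.04 = 0.0116
  MetroPost: 0.2 × 0.0225 = 0.0045
  Orbit: 0.14 × 0.0375 = 0.00525
  Arrow: 0.05 × 0.005 = 0.00025
  NorthLine: 0.19 × 0.168 = 0.03192
P(damaged) = 0.026 + 0.0116 + 0.0045 + 0.00525 + 0.00025 + 0.03192 = 0.07952 → 0.0795.

0.0795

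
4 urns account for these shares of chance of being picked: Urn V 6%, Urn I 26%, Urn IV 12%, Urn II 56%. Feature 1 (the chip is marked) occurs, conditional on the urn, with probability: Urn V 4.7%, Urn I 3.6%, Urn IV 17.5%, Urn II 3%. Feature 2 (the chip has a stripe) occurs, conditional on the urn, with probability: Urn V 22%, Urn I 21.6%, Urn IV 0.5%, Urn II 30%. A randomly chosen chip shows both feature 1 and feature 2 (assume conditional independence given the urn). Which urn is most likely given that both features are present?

Urn II

By Bayes' rule, posterior ∝ prior × likelihood:
  Urn V: 0.06 × 0.047 × 0.22 = 0.0006204
  Urn I: 0.26 × 0.036 × 0.216 = 0.00202176
  Urn IV: 0.12 × 0.175 × 0.005 = 0.000105
  Urn II: 0.56 × 0.03 × 0.3 = 0.00504
Normalizing constant = 0.00778716.
Largest term belongs to Urn II, so Urn II is most probable.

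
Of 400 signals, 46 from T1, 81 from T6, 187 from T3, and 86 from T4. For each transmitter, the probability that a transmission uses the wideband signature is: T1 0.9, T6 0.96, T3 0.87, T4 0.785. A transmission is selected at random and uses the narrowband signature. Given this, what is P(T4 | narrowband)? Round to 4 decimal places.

0.3651

Taking complements, P(narrowband | each) = T1 0.1, T6 0.04, T3 0.13, T4 0.215.
Unnormalized posteriors (prior × likelihood):
  T1: 0.115 × 0.1 = 0.0115
  T6: 0.2025 × 0.04 = 0.0081
  T3: 0.4675 × 0.13 = 0.060775
  T4: 0.215 × 0.215 = 0.046225
Normalizing constant = 0.1266.
P(T4 | evidence) = 0.046225 / 0.1266 ≈ 0.3651.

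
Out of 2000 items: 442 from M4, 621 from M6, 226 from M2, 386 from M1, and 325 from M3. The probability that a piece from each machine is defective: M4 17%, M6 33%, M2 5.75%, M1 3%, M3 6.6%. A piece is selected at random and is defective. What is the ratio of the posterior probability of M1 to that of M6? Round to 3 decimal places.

0.057

Prior × likelihood for each hypothesis:
  M4: 0.221 × 0.17 = 0.03757
  M6: 0.3105 × 0.33 = 0.102465
  M2: 0.113 × 0.0575 = 0.0064975
  M1: 0.193 × 0.03 = 0.00579
  M3: 0.1625 × 0.066 = 0.010725
Sum = 0.1630475.
The ratio is 0.00579 / 0.102465 (the normalizer cancels) = 0.057.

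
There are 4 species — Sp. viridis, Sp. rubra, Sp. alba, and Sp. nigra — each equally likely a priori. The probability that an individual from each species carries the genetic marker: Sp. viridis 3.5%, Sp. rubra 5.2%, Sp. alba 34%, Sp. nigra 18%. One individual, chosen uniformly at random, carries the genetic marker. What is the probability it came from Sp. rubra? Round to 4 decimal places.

Since the prior is uniform, the posterior is proportional to the likelihood:
  Sp. viridis: 0.035
  Sp. rubra: 0.052
  Sp. alba: 0.34
  Sp. nigra: 0.18
Normalizing constant = 0.607.
P(Sp. rubra | evidence) = 0.052 / 0.607 ≈ 0.0857.

0.0857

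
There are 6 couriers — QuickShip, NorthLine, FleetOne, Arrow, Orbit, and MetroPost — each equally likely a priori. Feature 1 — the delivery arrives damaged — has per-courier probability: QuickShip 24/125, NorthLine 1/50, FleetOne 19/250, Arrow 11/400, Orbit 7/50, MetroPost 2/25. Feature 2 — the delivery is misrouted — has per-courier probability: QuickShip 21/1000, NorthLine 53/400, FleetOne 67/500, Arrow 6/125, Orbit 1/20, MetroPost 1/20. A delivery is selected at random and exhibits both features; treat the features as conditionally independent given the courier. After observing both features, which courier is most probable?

Since the prior is uniform, the posterior is proportional to the likelihood:
  QuickShip: 0.192 × 0.021 = 0.004032
  NorthLine: 0.02 × 0.1325 = 0.00265
  FleetOne: 0.076 × 0.134 = 0.010184
  Arrow: 0.0275 × 0.048 = 0.00132
  Orbit: 0.14 × 0.05 = 0.007
  MetroPost: 0.08 × 0.05 = 0.004
Normalizing constant = 0.029186.
Largest term belongs to FleetOne, so FleetOne is most probable.

FleetOne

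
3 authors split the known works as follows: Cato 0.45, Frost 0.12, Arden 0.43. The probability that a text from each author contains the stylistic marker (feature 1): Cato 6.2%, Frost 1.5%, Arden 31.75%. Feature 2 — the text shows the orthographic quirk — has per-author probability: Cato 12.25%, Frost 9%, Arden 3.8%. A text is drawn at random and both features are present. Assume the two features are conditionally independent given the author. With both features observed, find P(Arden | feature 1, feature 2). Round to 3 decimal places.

Unnormalized posteriors (prior × likelihood):
  Cato: 0.45 × 0.062 × 0.1225 = 0.00341775
  Frost: 0.12 × 0.015 × 0.09 = 0.000162
  Arden: 0.43 × 0.3175 × 0.038 = 0.00518795
Normalizing constant = 0.0087677.
P(Arden | evidence) = 0.00518795 / 0.0087677 ≈ 0.592.

0.592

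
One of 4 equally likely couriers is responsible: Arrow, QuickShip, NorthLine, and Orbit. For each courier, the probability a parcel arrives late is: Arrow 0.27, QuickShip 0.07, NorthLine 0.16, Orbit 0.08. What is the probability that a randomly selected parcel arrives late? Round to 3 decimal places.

0.145

With a uniform prior (1/4 each), posterior ∝ likelihood:
  Arrow: 0.27
  QuickShip: 0.07
  NorthLine: 0.16
  Orbit: 0.08
P(late) = (1/4) × (0.27 + 0.07 + 0.16 + 0.08) = 0.58/4 ≈ 0.145.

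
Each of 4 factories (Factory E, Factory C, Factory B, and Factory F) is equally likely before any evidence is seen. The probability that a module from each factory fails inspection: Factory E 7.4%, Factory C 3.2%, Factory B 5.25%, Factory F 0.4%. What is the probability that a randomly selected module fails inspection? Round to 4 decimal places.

Since the prior is uniform, the posterior is proportional to the likelihood:
  Factory E: 0.074
  Factory C: 0.032
  Factory B: 0.0525
  Factory F: 0.004
P(nonconforming) = (1/4) × (0.074 + 0.032 + 0.0525 + 0.004) = 0.1625/4 ≈ 0.0406.

0.0406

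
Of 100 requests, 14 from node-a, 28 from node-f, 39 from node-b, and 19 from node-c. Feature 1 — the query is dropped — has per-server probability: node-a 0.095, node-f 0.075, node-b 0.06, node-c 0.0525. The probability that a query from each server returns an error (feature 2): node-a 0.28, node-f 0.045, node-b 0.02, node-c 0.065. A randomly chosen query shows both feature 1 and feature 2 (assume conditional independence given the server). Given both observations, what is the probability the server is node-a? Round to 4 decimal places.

Prior × likelihood for each hypothesis:
  node-a: 0.14 × 0.095 × 0.28 = 0.003724
  node-f: 0.28 × 0.075 × 0.045 = 0.000945
  node-b: 0.39 × 0.06 × 0.02 = 0.000468
  node-c: 0.19 × 0.0525 × 0.065 = 0.000648375
Normalizing constant = 0.005785375.
P(node-a | evidence) = 0.003724 / 0.005785375 ≈ 0.6437.

0.6437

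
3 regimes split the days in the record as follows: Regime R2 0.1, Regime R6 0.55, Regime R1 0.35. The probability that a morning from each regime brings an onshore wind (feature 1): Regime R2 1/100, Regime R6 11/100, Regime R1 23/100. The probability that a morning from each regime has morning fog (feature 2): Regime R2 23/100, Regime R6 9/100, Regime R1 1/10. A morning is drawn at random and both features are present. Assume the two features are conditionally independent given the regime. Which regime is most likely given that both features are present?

Regime R1

Compute prior × likelihood for every hypothesis:
  Regime R2: 0.1 × 0.01 × 0.23 = 0.00023
  Regime R6: 0.55 × 0.11 × 0.09 = 0.005445
  Regime R1: 0.35 × 0.23 × 0.1 = 0.00805
Total = 0.013725.
Largest term belongs to Regime R1, so Regime R1 is most probable.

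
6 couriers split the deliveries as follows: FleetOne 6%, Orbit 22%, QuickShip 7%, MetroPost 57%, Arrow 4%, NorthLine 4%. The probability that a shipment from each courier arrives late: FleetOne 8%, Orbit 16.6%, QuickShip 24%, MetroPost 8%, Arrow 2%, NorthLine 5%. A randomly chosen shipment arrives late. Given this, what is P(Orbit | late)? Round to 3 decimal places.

0.343

By Bayes' rule, posterior ∝ prior × likelihood:
  FleetOne: 0.06 × 0.08 = 0.0048
  Orbit: 0.22 × 0.166 = 0.03652
  QuickShip: 0.07 × 0.24 = 0.0168
  MetroPost: 0.57 × 0.08 = 0.0456
  Arrow: 0.04 × 0.02 = 0.0008
  NorthLine: 0.04 × 0.05 = 0.002
Normalizing constant = 0.10652.
P(Orbit | evidence) = 0.03652 / 0.10652 ≈ 0.343.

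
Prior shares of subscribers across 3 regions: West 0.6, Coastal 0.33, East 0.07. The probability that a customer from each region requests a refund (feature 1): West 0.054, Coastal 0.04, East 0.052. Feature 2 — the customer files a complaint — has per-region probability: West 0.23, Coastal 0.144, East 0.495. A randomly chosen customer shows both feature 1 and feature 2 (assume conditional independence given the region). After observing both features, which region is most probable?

West

By Bayes' rule, posterior ∝ prior × likelihood:
  West: 0.6 × 0.054 × 0.23 = 0.007452
  Coastal: 0.33 × 0.04 × 0.144 = 0.0019008
  East: 0.07 × 0.052 × 0.495 = 0.0018018
Total = 0.0111546.
Largest term belongs to West, so West is most probable.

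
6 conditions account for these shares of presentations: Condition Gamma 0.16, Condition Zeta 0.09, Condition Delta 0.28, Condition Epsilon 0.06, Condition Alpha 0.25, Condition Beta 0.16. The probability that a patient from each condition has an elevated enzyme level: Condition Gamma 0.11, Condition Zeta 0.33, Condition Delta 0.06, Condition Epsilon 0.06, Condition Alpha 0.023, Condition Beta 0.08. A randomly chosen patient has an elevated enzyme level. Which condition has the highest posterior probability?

Unnormalized posteriors (prior × likelihood):
  Condition Gamma: 0.16 × 0.11 = 0.0176
  Condition Zeta: 0.09 × 0.33 = 0.0297
  Condition Delta: 0.28 × 0.06 = 0.0168
  Condition Epsilon: 0.06 × 0.06 = 0.0036
  Condition Alpha: 0.25 × 0.023 = 0.00575
  Condition Beta: 0.16 × 0.08 = 0.0128
Sum = 0.08625.
Largest term belongs to Condition Zeta, so Condition Zeta is most probable.

Condition Zeta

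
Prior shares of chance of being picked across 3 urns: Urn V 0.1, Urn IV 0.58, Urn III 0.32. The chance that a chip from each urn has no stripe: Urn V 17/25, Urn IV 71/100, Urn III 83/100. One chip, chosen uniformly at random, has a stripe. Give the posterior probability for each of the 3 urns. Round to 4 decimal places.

Urn V 0.1257, Urn IV 0.6606, Urn III 0.2137

Taking complements, P(striped | each) = Urn V 0.32, Urn IV 0.29, Urn III 0.17.
Unnormalized posteriors (prior × likelihood):
  Urn V: 0.1 × 0.32 = 0.032
  Urn IV: 0.58 × 0.29 = 0.1682
  Urn III: 0.32 × 0.17 = 0.0544
Sum = 0.2546.
P(Urn V | striped) = 0.032/0.2546 ≈ 0.1257
P(Urn IV | striped) = 0.1682/0.2546 ≈ 0.6606
P(Urn III | striped) = 0.0544/0.2546 ≈ 0.2137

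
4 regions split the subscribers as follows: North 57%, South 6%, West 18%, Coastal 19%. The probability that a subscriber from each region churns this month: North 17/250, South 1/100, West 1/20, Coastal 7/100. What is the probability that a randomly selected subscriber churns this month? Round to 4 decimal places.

0.0617

Unnormalized posteriors (prior × likelihood):
  North: 0.57 × 0.068 = 0.03876
  South: 0.06 × 0.01 = 0.0006
  West: 0.18 × 0.05 = 0.009
  Coastal: 0.19 × 0.07 = 0.0133
P(churn) = 0.03876 + 0.0006 + 0.009 + 0.0133 = 0.06166 → 0.0617.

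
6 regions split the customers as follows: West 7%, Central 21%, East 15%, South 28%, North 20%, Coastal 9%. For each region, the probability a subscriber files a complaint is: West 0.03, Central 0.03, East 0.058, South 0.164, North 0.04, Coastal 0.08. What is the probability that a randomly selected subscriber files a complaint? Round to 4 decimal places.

0.0782

Compute prior × likelihood for every hypothesis:
  West: 0.07 × 0.03 = 0.0021
  Central: 0.21 × 0.03 = 0.0063
  East: 0.15 × 0.058 = 0.0087
  South: 0.28 × 0.164 = 0.04592
  North: 0.2 × 0.04 = 0.008
  Coastal: 0.09 × 0.08 = 0.0072
P(complaint) = 0.0021 + 0.0063 + 0.0087 + 0.04592 + 0.008 + 0.0072 = 0.07822 → 0.0782.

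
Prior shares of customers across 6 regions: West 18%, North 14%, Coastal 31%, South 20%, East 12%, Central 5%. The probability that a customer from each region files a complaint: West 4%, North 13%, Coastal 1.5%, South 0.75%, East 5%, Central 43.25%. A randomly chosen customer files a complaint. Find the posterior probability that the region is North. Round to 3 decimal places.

0.308

Prior × likelihood for each hypothesis:
  West: 0.18 × 0.04 = 0.0072
  North: 0.14 × 0.13 = 0.0182
  Coastal: 0.31 × 0.015 = 0.00465
  South: 0.2 × 0.0075 = 0.0015
  East: 0.12 × 0.05 = 0.006
  Central: 0.05 × 0.4325 = 0.021625
Normalizing constant = 0.059175.
P(North | evidence) = 0.0182 / 0.059175 ≈ 0.308.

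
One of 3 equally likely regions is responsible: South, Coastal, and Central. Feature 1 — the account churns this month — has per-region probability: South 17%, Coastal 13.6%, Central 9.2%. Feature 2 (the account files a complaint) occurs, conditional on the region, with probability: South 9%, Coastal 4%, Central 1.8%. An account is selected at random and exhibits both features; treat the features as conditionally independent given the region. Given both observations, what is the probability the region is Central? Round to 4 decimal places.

Since the prior is uniform, the posterior is proportional to the likelihood:
  South: 0.17 × 0.09 = 0.0153
  Coastal: 0.136 × 0.04 = 0.00544
  Central: 0.092 × 0.018 = 0.001656
Normalizing constant = 0.022396.
P(Central | evidence) = 0.001656 / 0.022396 ≈ 0.0739.

0.0739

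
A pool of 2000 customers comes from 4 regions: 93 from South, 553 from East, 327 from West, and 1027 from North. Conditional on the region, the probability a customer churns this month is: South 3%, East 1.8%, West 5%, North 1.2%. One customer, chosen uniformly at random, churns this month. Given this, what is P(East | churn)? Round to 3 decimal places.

0.240

Compute prior × likelihood for every hypothesis:
  South: 0.0465 × 0.03 = 0.001395
  East: 0.2765 × 0.018 = 0.004977
  West: 0.1635 × 0.05 = 0.008175
  North: 0.5135 × 0.012 = 0.006162
Sum = 0.020709.
P(East | evidence) = 0.004977 / 0.020709 ≈ 0.240.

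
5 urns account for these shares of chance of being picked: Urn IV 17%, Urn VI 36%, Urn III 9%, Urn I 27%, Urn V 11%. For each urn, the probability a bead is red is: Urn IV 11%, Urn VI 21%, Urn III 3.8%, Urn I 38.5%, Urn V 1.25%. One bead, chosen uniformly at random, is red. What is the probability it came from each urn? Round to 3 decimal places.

Urn IV 0.092, Urn VI 0.372, Urn III 0.017, Urn I 0.512, Urn V 0.007

By Bayes' rule, posterior ∝ prior × likelihood:
  Urn IV: 0.17 × 0.11 = 0.0187
  Urn VI: 0.36 × 0.21 = 0.0756
  Urn III: 0.09 × 0.038 = 0.00342
  Urn I: 0.27 × 0.385 = 0.10395
  Urn V: 0.11 × 0.0125 = 0.001375
Normalizing constant = 0.203045.
P(Urn IV | red) = 0.0187/0.203045 ≈ 0.092
P(Urn VI | red) = 0.0756/0.203045 ≈ 0.372
P(Urn III | red) = 0.00342/0.203045 ≈ 0.017
P(Urn I | red) = 0.10395/0.203045 ≈ 0.512
P(Urn V | red) = 0.001375/0.203045 ≈ 0.007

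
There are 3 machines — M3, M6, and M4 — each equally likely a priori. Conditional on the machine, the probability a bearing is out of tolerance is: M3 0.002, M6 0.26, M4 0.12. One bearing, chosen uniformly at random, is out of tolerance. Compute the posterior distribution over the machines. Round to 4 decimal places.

With a uniform prior (1/3 each), posterior ∝ likelihood:
  M3: 0.002
  M6: 0.26
  M4: 0.12
Sum = 0.382.
P(M3 | oversize) = 0.002/0.382 ≈ 0.0052
P(M6 | oversize) = 0.26/0.382 ≈ 0.6806
P(M4 | oversize) = 0.12/0.382 ≈ 0.3141

M3 0.0052, M6 0.6806, M4 0.3141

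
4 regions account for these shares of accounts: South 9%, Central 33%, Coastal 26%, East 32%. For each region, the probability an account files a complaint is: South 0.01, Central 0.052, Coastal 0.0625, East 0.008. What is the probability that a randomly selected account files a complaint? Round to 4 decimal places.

0.0369

Prior × likelihood for each hypothesis:
  South: 0.09 × 0.01 = 0.0009
  Central: 0.33 × 0.052 = 0.01716
  Coastal: 0.26 × 0.0625 = 0.01625
  East: 0.32 × 0.008 = 0.00256
P(complaint) = 0.0009 + 0.01716 + 0.01625 + 0.00256 = 0.03687 → 0.0369.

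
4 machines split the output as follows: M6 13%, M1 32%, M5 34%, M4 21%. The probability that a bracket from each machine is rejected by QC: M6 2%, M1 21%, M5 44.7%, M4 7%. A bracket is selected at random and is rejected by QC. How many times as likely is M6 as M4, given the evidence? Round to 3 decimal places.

0.177

Prior × likelihood for each hypothesis:
  M6: 0.13 × 0.02 = 0.0026
  M1: 0.32 × 0.21 = 0.0672
  M5: 0.34 × 0.447 = 0.15198
  M4: 0.21 × 0.07 = 0.0147
Normalizing constant = 0.23648.
The ratio is 0.0026 / 0.0147 (the normalizer cancels) = 0.177.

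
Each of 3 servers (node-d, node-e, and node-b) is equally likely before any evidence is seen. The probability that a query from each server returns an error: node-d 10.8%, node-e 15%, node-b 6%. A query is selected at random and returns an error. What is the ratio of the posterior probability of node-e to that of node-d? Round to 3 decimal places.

With a uniform prior (1/3 each), posterior ∝ likelihood:
  node-d: 0.108
  node-e: 0.15
  node-b: 0.06
Normalizing constant = 0.318.
The ratio is 0.15 / 0.108 (the normalizer cancels) = 1.389.

1.389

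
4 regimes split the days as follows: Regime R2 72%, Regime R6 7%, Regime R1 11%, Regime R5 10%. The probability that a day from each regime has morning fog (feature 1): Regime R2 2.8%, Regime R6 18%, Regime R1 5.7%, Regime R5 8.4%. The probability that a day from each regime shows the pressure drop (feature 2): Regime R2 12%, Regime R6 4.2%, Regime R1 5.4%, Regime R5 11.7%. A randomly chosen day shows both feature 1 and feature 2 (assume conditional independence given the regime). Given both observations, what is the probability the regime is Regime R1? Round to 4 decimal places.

Prior × likelihood for each hypothesis:
  Regime R2: 0.72 × 0.028 × 0.12 = 0.0024192
  Regime R6: 0.07 × 0.18 × 0.042 = 0.0005292
  Regime R1: 0.11 × 0.057 × 0.054 = 0.00033858
  Regime R5: 0.1 × 0.084 × 0.117 = 0.0009828
Normalizing constant = 0.00426978.
P(Regime R1 | evidence) = 0.00033858 / 0.00426978 ≈ 0.0793.

0.0793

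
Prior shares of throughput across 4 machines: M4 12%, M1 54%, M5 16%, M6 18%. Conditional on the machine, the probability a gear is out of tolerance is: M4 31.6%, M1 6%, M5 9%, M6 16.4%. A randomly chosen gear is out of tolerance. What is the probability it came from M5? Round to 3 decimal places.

0.126

Unnormalized posteriors (prior × likelihood):
  M4: 0.12 × 0.316 = 0.03792
  M1: 0.54 × 0.06 = 0.0324
  M5: 0.16 × 0.09 = 0.0144
  M6: 0.18 × 0.164 = 0.02952
Sum = 0.11424.
P(M5 | evidence) = 0.0144 / 0.11424 ≈ 0.126.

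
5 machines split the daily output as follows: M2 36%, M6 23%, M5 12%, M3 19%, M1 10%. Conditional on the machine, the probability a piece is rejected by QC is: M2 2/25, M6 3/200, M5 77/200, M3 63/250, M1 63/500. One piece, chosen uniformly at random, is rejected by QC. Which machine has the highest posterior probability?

M3

By Bayes' rule, posterior ∝ prior × likelihood:
  M2: 0.36 × 0.08 = 0.0288
  M6: 0.23 × 0.015 = 0.00345
  M5: 0.12 × 0.385 = 0.0462
  M3: 0.19 × 0.252 = 0.04788
  M1: 0.1 × 0.126 = 0.0126
Total = 0.13893.
Largest term belongs to M3, so M3 is most probable.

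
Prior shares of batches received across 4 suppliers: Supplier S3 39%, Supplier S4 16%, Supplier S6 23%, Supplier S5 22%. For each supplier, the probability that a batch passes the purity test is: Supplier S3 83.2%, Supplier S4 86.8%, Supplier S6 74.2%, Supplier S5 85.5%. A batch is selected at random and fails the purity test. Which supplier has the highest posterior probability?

Taking complements, P(off-spec | each) = Supplier S3 0.168, Supplier S4 0.132, Supplier S6 0.258, Supplier S5 0.145.
By Bayes' rule, posterior ∝ prior × likelihood:
  Supplier S3: 0.39 × 0.168 = 0.06552
  Supplier S4: 0.16 × 0.132 = 0.02112
  Supplier S6: 0.23 × 0.258 = 0.05934
  Supplier S5: 0.22 × 0.145 = 0.0319
Sum = 0.17788.
Largest term belongs to Supplier S3, so Supplier S3 is most probable.

Supplier S3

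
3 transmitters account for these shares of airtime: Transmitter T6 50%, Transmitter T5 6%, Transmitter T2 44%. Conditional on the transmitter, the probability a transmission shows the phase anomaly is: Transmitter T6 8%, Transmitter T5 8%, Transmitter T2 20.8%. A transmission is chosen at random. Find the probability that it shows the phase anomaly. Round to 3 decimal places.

0.136

Compute prior × likelihood for every hypothesis:
  Transmitter T6: 0.5 × 0.08 = 0.04
  Transmitter T5: 0.06 × 0.08 = 0.0048
  Transmitter T2: 0.44 × 0.208 = 0.09152
P(anomaly) = 0.04 + 0.0048 + 0.09152 = 0.13632 → 0.136.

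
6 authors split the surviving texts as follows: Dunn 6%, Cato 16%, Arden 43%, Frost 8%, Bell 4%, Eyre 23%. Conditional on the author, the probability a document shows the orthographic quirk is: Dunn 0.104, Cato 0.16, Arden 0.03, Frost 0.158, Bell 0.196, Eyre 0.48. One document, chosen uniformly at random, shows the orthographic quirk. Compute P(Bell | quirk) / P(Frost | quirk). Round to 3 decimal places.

0.620

Compute prior × likelihood for every hypothesis:
  Dunn: 0.06 × 0.104 = 0.00624
  Cato: 0.16 × 0.16 = 0.0256
  Arden: 0.43 × 0.03 = 0.0129
  Frost: 0.08 × 0.158 = 0.01264
  Bell: 0.04 × 0.196 = 0.00784
  Eyre: 0.23 × 0.48 = 0.1104
Sum = 0.17562.
The ratio is 0.00784 / 0.01264 (the normalizer cancels) = 0.620.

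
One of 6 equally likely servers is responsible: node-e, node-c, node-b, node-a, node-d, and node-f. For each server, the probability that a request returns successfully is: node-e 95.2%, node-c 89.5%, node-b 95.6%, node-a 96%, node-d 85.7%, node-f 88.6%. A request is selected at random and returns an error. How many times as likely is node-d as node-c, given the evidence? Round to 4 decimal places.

Taking complements, P(error | each) = node-e 0.048, node-c 0.105, node-b 0.044, node-a 0.04, node-d 0.143, node-f 0.114.
With a uniform prior (1/6 each), posterior ∝ likelihood:
  node-e: 0.048
  node-c: 0.105
  node-b: 0.044
  node-a: 0.04
  node-d: 0.143
  node-f: 0.114
Sum = 0.494.
The ratio is 0.143 / 0.105 (the normalizer cancels) = 1.3619.

1.3619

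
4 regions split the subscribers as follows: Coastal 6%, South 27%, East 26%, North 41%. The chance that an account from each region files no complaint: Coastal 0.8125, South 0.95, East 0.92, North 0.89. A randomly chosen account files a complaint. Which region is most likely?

North

Taking complements, P(complaint | each) = Coastal 0.1875, South 0.05, East 0.08, North 0.11.
Prior × likelihood for each hypothesis:
  Coastal: 0.06 × 0.1875 = 0.01125
  South: 0.27 × 0.05 = 0.0135
  East: 0.26 × 0.08 = 0.0208
  North: 0.41 × 0.11 = 0.0451
Sum = 0.09065.
Largest term belongs to North, so North is most probable.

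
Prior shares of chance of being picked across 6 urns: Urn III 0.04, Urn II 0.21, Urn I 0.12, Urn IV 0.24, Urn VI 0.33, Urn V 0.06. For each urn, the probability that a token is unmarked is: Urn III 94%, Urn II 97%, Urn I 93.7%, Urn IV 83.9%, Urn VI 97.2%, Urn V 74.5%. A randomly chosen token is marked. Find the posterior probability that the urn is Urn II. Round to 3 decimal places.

0.079

Taking complements, P(marked | each) = Urn III 0.06, Urn II 0.03, Urn I 0.063, Urn IV 0.161, Urn VI 0.028, Urn V 0.255.
Prior × likelihood for each hypothesis:
  Urn III: 0.04 × 0.06 = 0.0024
  Urn II: 0.21 × 0.03 = 0.0063
  Urn I: 0.12 × 0.063 = 0.00756
  Urn IV: 0.24 × 0.161 = 0.03864
  Urn VI: 0.33 × 0.028 = 0.00924
  Urn V: 0.06 × 0.255 = 0.0153
Sum = 0.07944.
P(Urn II | evidence) = 0.0063 / 0.07944 ≈ 0.079.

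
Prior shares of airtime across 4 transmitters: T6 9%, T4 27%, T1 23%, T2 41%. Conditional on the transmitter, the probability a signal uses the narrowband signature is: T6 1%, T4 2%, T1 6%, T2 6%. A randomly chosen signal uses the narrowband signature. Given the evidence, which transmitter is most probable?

Compute prior × likelihood for every hypothesis:
  T6: 0.09 × 0.01 = 0.0009
  T4: 0.27 × 0.02 = 0.0054
  T1: 0.23 × 0.06 = 0.0138
  T2: 0.41 × 0.06 = 0.0246
Normalizing constant = 0.0447.
Largest term belongs to T2, so T2 is most probable.

T2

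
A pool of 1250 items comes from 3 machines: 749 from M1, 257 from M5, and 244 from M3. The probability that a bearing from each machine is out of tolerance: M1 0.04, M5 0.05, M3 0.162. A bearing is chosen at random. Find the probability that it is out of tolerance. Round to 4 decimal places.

By Bayes' rule, posterior ∝ prior × likelihood:
  M1: 0.5992 × 0.04 = 0.023968
  M5: 0.2056 × 0.05 = 0.01028
  M3: 0.1952 × 0.162 = 0.0316224
P(oversize) = 0.023968 + 0.01028 + 0.0316224 = 0.0658704 → 0.0659.

0.0659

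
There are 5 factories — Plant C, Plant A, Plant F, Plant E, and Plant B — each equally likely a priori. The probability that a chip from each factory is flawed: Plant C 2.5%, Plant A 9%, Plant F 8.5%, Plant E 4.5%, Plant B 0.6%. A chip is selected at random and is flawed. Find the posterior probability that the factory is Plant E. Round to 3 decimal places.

0.179

With a uniform prior (1/5 each), posterior ∝ likelihood:
  Plant C: 0.025
  Plant A: 0.09
  Plant F: 0.085
  Plant E: 0.045
  Plant B: 0.006
Total = 0.251.
P(Plant E | evidence) = 0.045 / 0.251 ≈ 0.179.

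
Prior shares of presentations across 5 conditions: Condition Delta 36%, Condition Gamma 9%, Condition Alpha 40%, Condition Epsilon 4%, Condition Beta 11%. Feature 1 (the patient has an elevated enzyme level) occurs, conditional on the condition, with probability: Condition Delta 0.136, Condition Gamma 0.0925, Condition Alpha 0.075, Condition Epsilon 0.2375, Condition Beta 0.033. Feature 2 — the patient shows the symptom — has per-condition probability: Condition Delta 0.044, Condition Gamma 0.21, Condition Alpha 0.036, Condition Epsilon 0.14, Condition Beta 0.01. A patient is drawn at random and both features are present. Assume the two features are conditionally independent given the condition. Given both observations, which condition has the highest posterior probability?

Unnormalized posteriors (prior × likelihood):
  Condition Delta: 0.36 × 0.136 × 0.044 = 0.00215424
  Condition Gamma: 0.09 × 0.0925 × 0.21 = 0.00174825
  Condition Alpha: 0.4 × 0.075 × 0.036 = 0.00108
  Condition Epsilon: 0.04 × 0.2375 × 0.14 = 0.00133
  Condition Beta: 0.11 × 0.033 × 0.01 = 0.0000363
Normalizing constant = 0.00634879.
Largest term belongs to Condition Delta, so Condition Delta is most probable.

Condition Delta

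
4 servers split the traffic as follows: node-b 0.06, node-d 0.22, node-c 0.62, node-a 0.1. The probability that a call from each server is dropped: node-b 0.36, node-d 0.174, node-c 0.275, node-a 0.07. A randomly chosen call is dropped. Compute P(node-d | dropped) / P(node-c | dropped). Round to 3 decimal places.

Unnormalized posteriors (prior × likelihood):
  node-b: 0.06 × 0.36 = 0.0216
  node-d: 0.22 × 0.174 = 0.03828
  node-c: 0.62 × 0.275 = 0.1705
  node-a: 0.1 × 0.07 = 0.007
Total = 0.23738.
The ratio is 0.03828 / 0.1705 (the normalizer cancels) = 0.225.

0.225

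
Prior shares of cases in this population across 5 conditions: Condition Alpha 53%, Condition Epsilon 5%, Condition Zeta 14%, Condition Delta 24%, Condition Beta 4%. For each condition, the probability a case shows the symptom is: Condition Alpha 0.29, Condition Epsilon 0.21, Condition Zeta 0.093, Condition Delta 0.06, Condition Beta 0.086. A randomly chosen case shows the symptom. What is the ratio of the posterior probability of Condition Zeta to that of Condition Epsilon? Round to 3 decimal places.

Prior × likelihood for each hypothesis:
  Condition Alpha: 0.53 × 0.29 = 0.1537
  Condition Epsilon: 0.05 × 0.21 = 0.0105
  Condition Zeta: 0.14 × 0.093 = 0.01302
  Condition Delta: 0.24 × 0.06 = 0.0144
  Condition Beta: 0.04 × 0.086 = 0.00344
Sum = 0.19506.
The ratio is 0.01302 / 0.0105 (the normalizer cancels) = 1.240.

1.240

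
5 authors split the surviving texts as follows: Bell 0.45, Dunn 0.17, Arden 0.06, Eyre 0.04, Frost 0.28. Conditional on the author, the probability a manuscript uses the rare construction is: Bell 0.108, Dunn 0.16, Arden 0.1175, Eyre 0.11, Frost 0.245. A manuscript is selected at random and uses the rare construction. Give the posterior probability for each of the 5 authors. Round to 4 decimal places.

Bell 0.3118, Dunn 0.1745, Arden 0.0452, Eyre 0.0282, Frost 0.4402

Prior × likelihood for each hypothesis:
  Bell: 0.45 × 0.108 = 0.0486
  Dunn: 0.17 × 0.16 = 0.0272
  Arden: 0.06 × 0.1175 = 0.00705
  Eyre: 0.04 × 0.11 = 0.0044
  Frost: 0.28 × 0.245 = 0.0686
Normalizing constant = 0.15585.
P(Bell | rare-form) = 0.0486/0.15585 ≈ 0.3118
P(Dunn | rare-form) = 0.0272/0.15585 ≈ 0.1745
P(Arden | rare-form) = 0.00705/0.15585 ≈ 0.0452
P(Eyre | rare-form) = 0.0044/0.15585 ≈ 0.0282
P(Frost | rare-form) = 0.0686/0.15585 ≈ 0.4402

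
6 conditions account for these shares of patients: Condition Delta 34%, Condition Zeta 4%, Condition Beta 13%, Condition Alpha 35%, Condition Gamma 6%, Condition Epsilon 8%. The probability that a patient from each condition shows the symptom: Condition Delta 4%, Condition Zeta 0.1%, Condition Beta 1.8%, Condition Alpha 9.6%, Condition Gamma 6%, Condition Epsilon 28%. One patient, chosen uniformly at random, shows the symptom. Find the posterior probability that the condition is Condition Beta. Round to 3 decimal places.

Prior × likelihood for each hypothesis:
  Condition Delta: 0.34 × 0.04 = 0.0136
  Condition Zeta: 0.04 × 0.001 = 0.00004
  Condition Beta: 0.13 × 0.018 = 0.00234
  Condition Alpha: 0.35 × 0.096 = 0.0336
  Condition Gamma: 0.06 × 0.06 = 0.0036
  Condition Epsilon: 0.08 × 0.28 = 0.0224
Normalizing constant = 0.07558.
P(Condition Beta | evidence) = 0.00234 / 0.07558 ≈ 0.031.

0.031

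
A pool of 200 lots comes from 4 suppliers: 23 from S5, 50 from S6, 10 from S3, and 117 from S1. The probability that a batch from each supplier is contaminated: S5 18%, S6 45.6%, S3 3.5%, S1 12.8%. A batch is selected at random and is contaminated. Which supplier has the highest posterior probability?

Prior × likelihood for each hypothesis:
  S5: 0.115 × 0.18 = 0.0207
  S6: 0.25 × 0.456 = 0.114
  S3: 0.05 × 0.035 = 0.00175
  S1: 0.585 × 0.128 = 0.07488
Normalizing constant = 0.21133.
Largest term belongs to S6, so S6 is most probable.

S6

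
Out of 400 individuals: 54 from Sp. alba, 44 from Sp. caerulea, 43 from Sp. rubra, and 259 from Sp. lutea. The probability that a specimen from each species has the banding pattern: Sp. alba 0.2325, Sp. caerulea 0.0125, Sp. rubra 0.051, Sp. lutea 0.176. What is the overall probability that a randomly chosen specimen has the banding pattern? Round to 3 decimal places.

0.152

Prior × likelihood for each hypothesis:
  Sp. alba: 0.135 × 0.2325 = 0.0313875
  Sp. caerulea: 0.11 × 0.0125 = 0.001375
  Sp. rubra: 0.1075 × 0.051 = 0.0054825
  Sp. lutea: 0.6475 × 0.176 = 0.11396
P(banded) = 0.0313875 + 0.001375 + 0.0054825 + 0.11396 = 0.152205 → 0.152.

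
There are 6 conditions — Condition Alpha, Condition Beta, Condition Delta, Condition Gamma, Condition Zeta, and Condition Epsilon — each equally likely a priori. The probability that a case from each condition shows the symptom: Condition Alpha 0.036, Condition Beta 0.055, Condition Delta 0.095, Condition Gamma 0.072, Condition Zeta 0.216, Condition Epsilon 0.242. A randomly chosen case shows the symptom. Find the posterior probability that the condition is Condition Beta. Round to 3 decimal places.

0.077

With a uniform prior (1/6 each), posterior ∝ likelihood:
  Condition Alpha: 0.036
  Condition Beta: 0.055
  Condition Delta: 0.095
  Condition Gamma: 0.072
  Condition Zeta: 0.216
  Condition Epsilon: 0.242
Normalizing constant = 0.716.
P(Condition Beta | evidence) = 0.055 / 0.716 ≈ 0.077.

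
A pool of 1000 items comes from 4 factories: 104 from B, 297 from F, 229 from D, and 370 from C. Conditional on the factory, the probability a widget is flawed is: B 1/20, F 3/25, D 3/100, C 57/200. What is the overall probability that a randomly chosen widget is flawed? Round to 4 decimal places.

0.1532

Unnormalized posteriors (prior × likelihood):
  B: 0.104 × 0.05 = 0.0052
  F: 0.297 × 0.12 = 0.03564
  D: 0.229 × 0.03 = 0.00687
  C: 0.37 × 0.285 = 0.10545
P(flawed) = 0.0052 + 0.03564 + 0.00687 + 0.10545 = 0.15316 → 0.1532.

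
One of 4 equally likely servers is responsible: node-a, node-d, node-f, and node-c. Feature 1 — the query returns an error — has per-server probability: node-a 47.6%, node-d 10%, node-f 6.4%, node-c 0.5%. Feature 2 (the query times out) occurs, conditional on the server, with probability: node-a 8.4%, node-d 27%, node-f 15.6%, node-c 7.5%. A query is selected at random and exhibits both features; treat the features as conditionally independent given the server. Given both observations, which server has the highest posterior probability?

node-a

Since the prior is uniform, the posterior is proportional to the likelihood:
  node-a: 0.476 × 0.084 = 0.039984
  node-d: 0.1 × 0.27 = 0.027
  node-f: 0.064 × 0.156 = 0.009984
  node-c: 0.005 × 0.075 = 0.000375
Total = 0.077343.
Largest term belongs to node-a, so node-a is most probable.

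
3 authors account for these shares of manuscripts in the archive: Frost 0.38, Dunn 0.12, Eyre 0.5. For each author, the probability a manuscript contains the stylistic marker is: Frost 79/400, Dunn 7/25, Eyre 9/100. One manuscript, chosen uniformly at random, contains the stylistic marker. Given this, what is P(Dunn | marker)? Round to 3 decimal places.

0.219

Compute prior × likelihood for every hypothesis:
  Frost: 0.38 × 0.1975 = 0.07505
  Dunn: 0.12 × 0.28 = 0.0336
  Eyre: 0.5 × 0.09 = 0.045
Total = 0.15365.
P(Dunn | evidence) = 0.0336 / 0.15365 ≈ 0.219.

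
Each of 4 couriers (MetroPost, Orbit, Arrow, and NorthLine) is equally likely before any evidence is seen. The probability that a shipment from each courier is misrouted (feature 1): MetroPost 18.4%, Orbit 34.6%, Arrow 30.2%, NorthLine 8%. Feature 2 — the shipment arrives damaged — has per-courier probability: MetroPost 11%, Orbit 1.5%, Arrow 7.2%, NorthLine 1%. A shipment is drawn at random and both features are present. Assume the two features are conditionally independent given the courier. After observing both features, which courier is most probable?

With a uniform prior (1/4 each), posterior ∝ likelihood:
  MetroPost: 0.184 × 0.11 = 0.02024
  Orbit: 0.346 × 0.015 = 0.00519
  Arrow: 0.302 × 0.072 = 0.021744
  NorthLine: 0.08 × 0.01 = 0.0008
Total = 0.047974.
Largest term belongs to Arrow, so Arrow is most probable.

Arrow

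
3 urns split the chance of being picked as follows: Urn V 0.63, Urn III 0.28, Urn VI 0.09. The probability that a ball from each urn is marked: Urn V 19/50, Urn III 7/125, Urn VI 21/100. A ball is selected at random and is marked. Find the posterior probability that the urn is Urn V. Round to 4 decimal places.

Compute prior × likelihood for every hypothesis:
  Urn V: 0.63 × 0.38 = 0.2394
  Urn III: 0.28 × 0.056 = 0.01568
  Urn VI: 0.09 × 0.21 = 0.0189
Sum = 0.27398.
P(Urn V | evidence) = 0.2394 / 0.27398 ≈ 0.8738.

0.8738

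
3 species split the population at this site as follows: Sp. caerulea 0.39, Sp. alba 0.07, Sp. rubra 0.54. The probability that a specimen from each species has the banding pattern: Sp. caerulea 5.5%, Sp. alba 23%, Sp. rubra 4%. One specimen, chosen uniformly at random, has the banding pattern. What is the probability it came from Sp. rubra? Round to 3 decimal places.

By Bayes' rule, posterior ∝ prior × likelihood:
  Sp. caerulea: 0.39 × 0.055 = 0.02145
  Sp. alba: 0.07 × 0.23 = 0.0161
  Sp. rubra: 0.54 × 0.04 = 0.0216
Sum = 0.05915.
P(Sp. rubra | evidence) = 0.0216 / 0.05915 ≈ 0.365.

0.365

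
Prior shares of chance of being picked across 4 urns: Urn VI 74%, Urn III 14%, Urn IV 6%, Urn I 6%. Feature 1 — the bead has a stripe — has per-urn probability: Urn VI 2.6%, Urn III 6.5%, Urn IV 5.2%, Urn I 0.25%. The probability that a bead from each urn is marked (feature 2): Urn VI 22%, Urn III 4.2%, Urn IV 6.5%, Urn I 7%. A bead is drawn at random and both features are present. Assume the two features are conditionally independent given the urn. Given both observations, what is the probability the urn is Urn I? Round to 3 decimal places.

By Bayes' rule, posterior ∝ prior × likelihood:
  Urn VI: 0.74 × 0.026 × 0.22 = 0.0042328
  Urn III: 0.14 × 0.065 × 0.042 = 0.0003822
  Urn IV: 0.06 × 0.052 × 0.065 = 0.0002028
  Urn I: 0.06 × 0.0025 × 0.07 = 0.0000105
Sum = 0.0048283.
P(Urn I | evidence) = 0.0000105 / 0.0048283 ≈ 0.002.

0.002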